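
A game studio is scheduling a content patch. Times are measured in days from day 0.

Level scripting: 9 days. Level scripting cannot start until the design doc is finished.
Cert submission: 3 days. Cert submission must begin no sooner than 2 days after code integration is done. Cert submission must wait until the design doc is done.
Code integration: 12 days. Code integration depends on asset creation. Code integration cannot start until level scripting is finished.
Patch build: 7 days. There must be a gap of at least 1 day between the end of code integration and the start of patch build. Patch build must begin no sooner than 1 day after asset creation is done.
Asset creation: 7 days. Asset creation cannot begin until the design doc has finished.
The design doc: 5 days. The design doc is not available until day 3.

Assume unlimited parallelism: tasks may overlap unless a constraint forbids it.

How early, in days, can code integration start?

17

The design doc waits on its own release at day 3, so it starts at day 3 and finishes at 3 + 5 = day 8.
After the design doc (finishes day 8), level scripting can start at day 8 and finishes at day 17.
Asset creation waits on the design doc (finishes day 8), so it starts at day 8 and finishes at 8 + 7 = day 15.
Code integration waits on asset creation (finishes day 15); level scripting (finishes day 17). The latest of these is day 17, which is the earliest code integration can start.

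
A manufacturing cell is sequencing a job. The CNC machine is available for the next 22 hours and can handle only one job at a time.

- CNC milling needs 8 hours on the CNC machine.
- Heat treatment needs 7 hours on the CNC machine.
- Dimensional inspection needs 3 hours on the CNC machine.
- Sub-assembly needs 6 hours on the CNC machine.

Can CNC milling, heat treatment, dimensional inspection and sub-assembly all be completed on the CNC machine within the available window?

No

Running back to back, the jobs need 8 + 7 + 3 + 6 = 24 hours on the CNC machine.
Since 24 > 22, they cannot all fit.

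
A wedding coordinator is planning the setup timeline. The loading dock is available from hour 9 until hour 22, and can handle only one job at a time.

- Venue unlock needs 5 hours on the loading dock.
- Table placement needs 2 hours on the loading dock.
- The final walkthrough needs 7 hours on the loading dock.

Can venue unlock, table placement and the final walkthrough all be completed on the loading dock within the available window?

No

The loading dock window is 22 − 9 = 13 hours.
Running back to back, the jobs need 5 + 2 + 7 = 14 hours on the loading dock.
Since 14 > 13, they cannot all fit.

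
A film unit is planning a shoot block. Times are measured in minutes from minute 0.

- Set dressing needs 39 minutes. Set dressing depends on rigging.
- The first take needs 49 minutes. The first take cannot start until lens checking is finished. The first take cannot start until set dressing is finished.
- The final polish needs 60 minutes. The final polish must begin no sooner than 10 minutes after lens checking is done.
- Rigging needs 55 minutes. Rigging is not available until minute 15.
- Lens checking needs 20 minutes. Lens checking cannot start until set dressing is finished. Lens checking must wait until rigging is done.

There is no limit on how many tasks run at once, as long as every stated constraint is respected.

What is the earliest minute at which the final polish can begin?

After its own release at minute 15, rigging can start at minute 15 and finishes at minute 70.
After rigging (finishes minute 70), set dressing can start at minute 70 and finishes at minute 109.
Lens checking needs all of set dressing (finishes minute 109); rigging (finishes minute 70). That puts its earliest start at minute 109; it finishes at 109 + 20 = minute 129.
The final polish waits on lens checking (finishes minute 129, plus 10-minute gap → minute 139), so the earliest it can start is minute 139.

139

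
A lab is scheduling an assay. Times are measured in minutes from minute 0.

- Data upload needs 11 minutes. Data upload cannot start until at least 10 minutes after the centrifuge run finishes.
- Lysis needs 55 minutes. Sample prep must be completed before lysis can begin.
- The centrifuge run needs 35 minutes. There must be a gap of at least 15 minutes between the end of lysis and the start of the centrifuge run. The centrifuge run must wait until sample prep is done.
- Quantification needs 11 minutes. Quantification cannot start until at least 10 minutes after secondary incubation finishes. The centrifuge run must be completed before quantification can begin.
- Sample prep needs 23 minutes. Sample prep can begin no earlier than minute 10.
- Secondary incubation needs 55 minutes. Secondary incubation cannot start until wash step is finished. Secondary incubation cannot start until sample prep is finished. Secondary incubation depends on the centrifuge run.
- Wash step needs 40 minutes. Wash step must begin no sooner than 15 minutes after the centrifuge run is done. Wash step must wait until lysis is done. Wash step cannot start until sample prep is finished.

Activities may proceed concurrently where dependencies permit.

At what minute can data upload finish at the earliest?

159

Sample prep cannot begin until its own release at minute 10. It runs from minute 10 to 10 + 23 = minute 33.
After sample prep (finishes minute 33), lysis can start at minute 33 and finishes at minute 88.
For the centrifuge run: lysis (finishes minute 88, plus 15-minute gap → minute 103); sample prep (finishes minute 33). Taking the maximum gives a start of minute 103, and it finishes at 103 + 35 = minute 138.
Data upload cannot begin until the centrifuge run (finishes minute 138, plus 10-minute gap → minute 148). It runs from minute 148 to 148 + 11 = minute 159.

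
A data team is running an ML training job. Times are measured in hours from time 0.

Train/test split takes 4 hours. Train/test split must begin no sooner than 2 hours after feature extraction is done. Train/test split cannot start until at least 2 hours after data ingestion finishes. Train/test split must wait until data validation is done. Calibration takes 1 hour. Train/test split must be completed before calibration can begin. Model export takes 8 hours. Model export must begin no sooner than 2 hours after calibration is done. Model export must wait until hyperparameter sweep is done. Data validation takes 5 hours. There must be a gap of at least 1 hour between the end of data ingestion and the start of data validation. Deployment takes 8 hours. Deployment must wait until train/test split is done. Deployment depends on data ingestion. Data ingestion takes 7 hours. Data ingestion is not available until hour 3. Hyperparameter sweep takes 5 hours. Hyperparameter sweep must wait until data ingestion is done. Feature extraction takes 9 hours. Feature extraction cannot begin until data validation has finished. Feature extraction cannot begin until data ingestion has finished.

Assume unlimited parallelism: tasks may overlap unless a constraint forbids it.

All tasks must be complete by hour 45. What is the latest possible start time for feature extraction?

Model export must finish by hour 45; it takes 8 hours, so it must start by 45 − 8 = hour 37.
Calibration has to be done before model export (must start by hour 37, minus 2-hour gap → hour 35). That means finishing by hour 35, i.e. starting by 35 − 1 = hour 34.
Nothing follows deployment; the deadline of hour 45 is its only limit. It must start by 45 − 8 = hour 37.
Train/test split has several dependents: calibration (must start by hour 34); deployment (must start by hour 37). The earliest of those limits is hour 34, so train/test split must start by 34 − 4 = hour 30.
Feature extraction must finish before train/test split (must start by hour 30, minus 2-hour gap → hour 28). With a 9-hour duration, feature extraction must start by 28 − 9 = hour 19.

19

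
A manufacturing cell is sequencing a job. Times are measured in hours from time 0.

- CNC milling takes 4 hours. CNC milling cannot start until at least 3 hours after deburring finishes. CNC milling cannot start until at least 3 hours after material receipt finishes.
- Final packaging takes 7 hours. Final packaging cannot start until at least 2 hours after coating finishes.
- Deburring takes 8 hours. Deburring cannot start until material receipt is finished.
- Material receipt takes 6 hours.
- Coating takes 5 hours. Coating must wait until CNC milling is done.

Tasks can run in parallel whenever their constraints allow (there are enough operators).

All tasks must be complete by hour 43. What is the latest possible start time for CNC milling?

25

To finish by hour 43, final packaging (duration 7) must start no later than hour 36.
Coating feeds into final packaging (must start by hour 36, minus 2-hour gap → hour 34); so coating must finish by hour 34 and therefore start by hour 29.
CNC milling feeds into coating (must start by hour 29); so CNC milling must finish by hour 29 and therefore start by hour 25.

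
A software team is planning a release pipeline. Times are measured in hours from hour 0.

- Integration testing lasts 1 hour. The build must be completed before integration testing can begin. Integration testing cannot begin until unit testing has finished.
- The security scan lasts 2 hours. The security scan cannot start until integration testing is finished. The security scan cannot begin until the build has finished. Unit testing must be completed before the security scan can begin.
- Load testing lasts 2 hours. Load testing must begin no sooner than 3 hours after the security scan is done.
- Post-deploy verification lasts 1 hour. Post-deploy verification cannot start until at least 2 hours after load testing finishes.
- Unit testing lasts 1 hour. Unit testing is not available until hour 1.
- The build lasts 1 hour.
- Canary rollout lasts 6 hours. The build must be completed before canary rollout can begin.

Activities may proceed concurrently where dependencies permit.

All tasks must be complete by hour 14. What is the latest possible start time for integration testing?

3

Nothing follows post-deploy verification; the deadline of hour 14 is its only limit. It must start by 14 − 1 = hour 13.
Load testing feeds into post-deploy verification (must start by hour 13, minus 2-hour gap → hour 11); so load testing must finish by hour 11 and therefore start by hour 9.
Since load testing (must start by hour 9, minus 3-hour gap → hour 6) depends on it, the security scan must finish by hour 6. Backing off its 2-hour duration gives a latest start of hour 4.
Integration testing feeds into the security scan (must start by hour 4); so integration testing must finish by hour 4 and therefore start by hour 3.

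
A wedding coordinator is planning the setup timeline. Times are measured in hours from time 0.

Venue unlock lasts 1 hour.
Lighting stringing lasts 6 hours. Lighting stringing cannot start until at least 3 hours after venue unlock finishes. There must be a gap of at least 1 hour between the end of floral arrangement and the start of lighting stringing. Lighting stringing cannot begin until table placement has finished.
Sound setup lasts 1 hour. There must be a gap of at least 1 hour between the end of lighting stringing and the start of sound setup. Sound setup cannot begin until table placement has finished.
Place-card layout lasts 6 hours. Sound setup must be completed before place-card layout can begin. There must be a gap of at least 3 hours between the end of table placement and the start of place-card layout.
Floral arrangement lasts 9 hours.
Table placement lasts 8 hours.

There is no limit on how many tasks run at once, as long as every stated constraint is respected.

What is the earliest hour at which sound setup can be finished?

18

Nothing blocks floral arrangement, so it runs from hour 0 to hour 9.
Table placement has no prerequisites, so it starts at hour 0 and finishes at hour 8.
Venue unlock has no prerequisites, so it starts at hour 0 and finishes at hour 1.
Lighting stringing needs all of venue unlock (finishes hour 1, plus 3-hour gap → hour 4); floral arrangement (finishes hour 9, plus 1-hour gap → hour 10); table placement (finishes hour 8). That puts its earliest start at hour 10; it finishes at 10 + 6 = hour 16.
Sound setup has to wait for lighting stringing (finishes hour 16, plus 1-hour gap → hour 17); table placement (finishes hour 8). The latest of these is hour 17, so sound setup runs hour 17 to 17 + 1 = hour 18.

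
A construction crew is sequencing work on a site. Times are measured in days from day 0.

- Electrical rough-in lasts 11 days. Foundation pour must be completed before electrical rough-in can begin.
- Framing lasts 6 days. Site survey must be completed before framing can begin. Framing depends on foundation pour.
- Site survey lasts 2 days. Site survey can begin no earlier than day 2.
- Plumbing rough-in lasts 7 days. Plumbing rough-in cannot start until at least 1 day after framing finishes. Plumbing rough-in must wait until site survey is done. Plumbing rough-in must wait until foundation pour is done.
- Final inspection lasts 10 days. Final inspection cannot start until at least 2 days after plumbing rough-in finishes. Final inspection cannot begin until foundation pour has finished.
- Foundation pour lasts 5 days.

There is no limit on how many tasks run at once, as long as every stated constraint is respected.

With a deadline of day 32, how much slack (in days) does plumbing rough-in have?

1

Nothing blocks foundation pour, so it runs from day 0 to day 5.
Site survey cannot begin until its own release at day 2. It runs from day 2 to 2 + 2 = day 4.
For framing: site survey (finishes day 4); foundation pour (finishes day 5). Taking the maximum gives a start of day 5, and it finishes at 5 + 6 = day 11.
Plumbing rough-in cannot start until framing (finishes day 11, plus 1-day gap → day 12); site survey (finishes day 4); foundation pour (finishes day 5). The controlling bound is day 12, so plumbing rough-in finishes at 12 + 7 = day 19.

Working backward from the deadline:
Final inspection must finish by day 32; it takes 10 days, so it must start by 32 − 10 = day 22.
Plumbing rough-in feeds into final inspection (must start by day 22, minus 2-day gap → day 20); so plumbing rough-in must finish by day 20 and therefore start by day 13.
So plumbing rough-in can start as early as day 12 and as late as day 13, giving 13 − 12 = 1 day of slack.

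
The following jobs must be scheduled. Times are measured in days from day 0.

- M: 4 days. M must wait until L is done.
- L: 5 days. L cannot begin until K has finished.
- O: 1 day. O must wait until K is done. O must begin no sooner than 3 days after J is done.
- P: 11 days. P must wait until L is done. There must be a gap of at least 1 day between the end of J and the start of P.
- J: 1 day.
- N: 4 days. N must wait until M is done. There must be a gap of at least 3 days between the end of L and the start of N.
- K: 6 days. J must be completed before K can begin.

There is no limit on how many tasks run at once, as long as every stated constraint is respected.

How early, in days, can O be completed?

Nothing blocks J, so it runs from day 0 to day 1.
After J (finishes day 1), K can start at day 1 and finishes at day 7.
O needs all of K (finishes day 7); J (finishes day 1, plus 3-day gap → day 4). That puts its earliest start at day 7; it finishes at 7 + 1 = day 8.

8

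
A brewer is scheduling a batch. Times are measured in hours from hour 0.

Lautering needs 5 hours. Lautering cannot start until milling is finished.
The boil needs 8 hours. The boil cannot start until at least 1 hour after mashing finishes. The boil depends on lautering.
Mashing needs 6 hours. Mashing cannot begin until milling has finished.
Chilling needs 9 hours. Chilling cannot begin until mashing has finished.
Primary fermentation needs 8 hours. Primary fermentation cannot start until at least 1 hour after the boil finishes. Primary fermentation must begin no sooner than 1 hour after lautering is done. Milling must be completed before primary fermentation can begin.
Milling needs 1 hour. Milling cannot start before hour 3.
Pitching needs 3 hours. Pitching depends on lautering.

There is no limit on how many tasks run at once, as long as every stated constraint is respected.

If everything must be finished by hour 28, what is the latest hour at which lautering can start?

6

To finish by hour 28, primary fermentation (duration 8) must start no later than hour 20.
The boil feeds into primary fermentation (must start by hour 20, minus 1-hour gap → hour 19); so the boil must finish by hour 19 and therefore start by hour 11.
Pitching must finish by hour 28; it takes 3 hours, so it must start by 28 − 3 = hour 25.
For lautering: the boil (must start by hour 11); pitching (must start by hour 25); primary fermentation (must start by hour 20, minus 1-hour gap → hour 19). The most restrictive is hour 11; with a 5-hour duration, lautering must start by hour 6.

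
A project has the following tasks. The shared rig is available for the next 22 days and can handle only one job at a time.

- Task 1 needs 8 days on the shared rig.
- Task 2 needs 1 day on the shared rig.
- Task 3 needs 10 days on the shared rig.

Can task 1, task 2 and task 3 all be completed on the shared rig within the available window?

Yes

Running back to back, the jobs need 8 + 1 + 10 = 19 days on the shared rig.
Since 19 ≤ 22, they fit within the window.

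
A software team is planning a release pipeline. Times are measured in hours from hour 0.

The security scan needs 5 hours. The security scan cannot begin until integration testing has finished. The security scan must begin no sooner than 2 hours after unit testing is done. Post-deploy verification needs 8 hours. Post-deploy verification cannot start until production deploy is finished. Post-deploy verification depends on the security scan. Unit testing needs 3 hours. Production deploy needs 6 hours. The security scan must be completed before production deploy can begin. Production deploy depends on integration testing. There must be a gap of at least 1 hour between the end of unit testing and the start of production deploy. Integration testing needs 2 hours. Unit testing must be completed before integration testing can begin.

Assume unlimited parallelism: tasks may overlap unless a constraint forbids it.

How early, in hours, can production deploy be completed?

Unit testing has no prerequisites, so it starts at hour 0 and finishes at hour 3.
Integration testing cannot begin until unit testing (finishes hour 3). It runs from hour 3 to 3 + 2 = hour 5.
For the security scan: integration testing (finishes hour 5); unit testing (finishes hour 3, plus 2-hour gap → hour 5). Taking the maximum gives a start of hour 5, and it finishes at 5 + 5 = hour 10.
For production deploy: the security scan (finishes hour 10); integration testing (finishes hour 5); unit testing (finishes hour 3, plus 1-hour gap → hour 4). Taking the maximum gives a start of hour 10, and it finishes at 10 + 6 = hour 16.

16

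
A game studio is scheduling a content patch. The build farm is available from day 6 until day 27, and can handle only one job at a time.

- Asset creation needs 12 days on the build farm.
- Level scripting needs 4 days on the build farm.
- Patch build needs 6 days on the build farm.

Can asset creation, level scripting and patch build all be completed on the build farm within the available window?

The build farm window is 27 − 6 = 21 days.
Running back to back, the jobs need 12 + 4 + 6 = 22 days on the build farm.
Since 22 > 21, they cannot all fit.

No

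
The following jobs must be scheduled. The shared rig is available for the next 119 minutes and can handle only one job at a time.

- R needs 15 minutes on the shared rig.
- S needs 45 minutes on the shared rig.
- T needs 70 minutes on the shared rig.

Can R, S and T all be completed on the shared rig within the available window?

Running back to back, the jobs need 15 + 45 + 70 = 130 minutes on the shared rig.
Since 130 > 119, they cannot all fit.

No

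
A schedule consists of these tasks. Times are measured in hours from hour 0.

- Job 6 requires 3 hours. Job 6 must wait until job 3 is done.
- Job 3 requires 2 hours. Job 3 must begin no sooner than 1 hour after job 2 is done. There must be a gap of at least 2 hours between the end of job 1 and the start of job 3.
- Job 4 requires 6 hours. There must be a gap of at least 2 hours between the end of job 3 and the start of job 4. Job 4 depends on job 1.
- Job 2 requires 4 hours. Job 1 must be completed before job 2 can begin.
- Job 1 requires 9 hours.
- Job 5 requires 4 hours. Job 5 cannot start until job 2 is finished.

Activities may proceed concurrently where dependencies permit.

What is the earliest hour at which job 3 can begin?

Job 1 has no prerequisites, so it starts at hour 0 and finishes at hour 9.
Job 2 cannot begin until job 1 (finishes hour 9). It runs from hour 9 to 9 + 4 = hour 13.
Job 3 waits on job 2 (finishes hour 13, plus 1-hour gap → hour 14); job 1 (finishes hour 9, plus 2-hour gap → hour 11). The latest of these is hour 14, which is the earliest job 3 can start.

14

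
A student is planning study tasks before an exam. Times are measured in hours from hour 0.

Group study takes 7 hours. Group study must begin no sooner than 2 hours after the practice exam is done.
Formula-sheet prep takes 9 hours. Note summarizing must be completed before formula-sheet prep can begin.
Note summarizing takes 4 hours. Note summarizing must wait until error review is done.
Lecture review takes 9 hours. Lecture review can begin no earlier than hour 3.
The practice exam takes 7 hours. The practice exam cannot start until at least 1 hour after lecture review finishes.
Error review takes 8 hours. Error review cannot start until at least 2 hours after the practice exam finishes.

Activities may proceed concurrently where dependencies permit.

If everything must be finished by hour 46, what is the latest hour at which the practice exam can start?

Nothing follows formula-sheet prep; the deadline of hour 46 is its only limit. It must start by 46 − 9 = hour 37.
Note summarizing feeds into formula-sheet prep (must start by hour 37); so note summarizing must finish by hour 37 and therefore start by hour 33.
Error review has to be done before note summarizing (must start by hour 33). That means finishing by hour 33, i.e. starting by 33 − 8 = hour 25.
Group study must finish by hour 46; it takes 7 hours, so it must start by 46 − 7 = hour 39.
For the practice exam: error review (must start by hour 25, minus 2-hour gap → hour 23); group study (must start by hour 39, minus 2-hour gap → hour 37). The most restrictive is hour 23; with a 7-hour duration, the practice exam must start by hour 16.

16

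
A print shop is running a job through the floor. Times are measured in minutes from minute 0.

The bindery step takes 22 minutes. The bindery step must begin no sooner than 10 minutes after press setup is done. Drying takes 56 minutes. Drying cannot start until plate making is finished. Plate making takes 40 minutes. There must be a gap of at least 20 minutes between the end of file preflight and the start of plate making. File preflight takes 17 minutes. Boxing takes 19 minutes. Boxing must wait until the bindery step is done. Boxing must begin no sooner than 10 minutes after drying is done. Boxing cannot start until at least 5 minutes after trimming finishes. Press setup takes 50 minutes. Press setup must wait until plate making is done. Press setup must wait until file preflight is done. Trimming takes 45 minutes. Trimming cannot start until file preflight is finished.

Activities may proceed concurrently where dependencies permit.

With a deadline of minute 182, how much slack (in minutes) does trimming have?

File preflight has no prerequisites, so it starts at minute 0 and finishes at minute 17.
Trimming cannot begin until file preflight (finishes minute 17). It runs from minute 17 to 17 + 45 = minute 62.

Working backward from the deadline:
Boxing must finish by minute 182; it takes 19 minutes, so it must start by 182 − 19 = minute 163.
Trimming feeds into boxing (must start by minute 163, minus 5-minute gap → minute 158); so trimming must finish by minute 158 and therefore start by minute 113.
So trimming can start as early as minute 17 and as late as minute 113, giving 113 − 17 = 96 minutes of slack.

96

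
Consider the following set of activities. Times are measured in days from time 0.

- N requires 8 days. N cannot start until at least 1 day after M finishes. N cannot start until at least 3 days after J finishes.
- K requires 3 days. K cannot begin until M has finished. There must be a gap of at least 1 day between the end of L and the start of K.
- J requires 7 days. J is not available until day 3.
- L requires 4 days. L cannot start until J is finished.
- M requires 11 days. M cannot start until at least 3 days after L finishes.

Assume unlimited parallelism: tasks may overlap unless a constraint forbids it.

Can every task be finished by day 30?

No

J waits on its own release at day 3, so it starts at day 3 and finishes at 3 + 7 = day 10.
L waits on J (finishes day 10), so it starts at day 10 and finishes at 10 + 4 = day 14.
M cannot begin until L (finishes day 14, plus 3-day gap → day 17). It runs from day 17 to 17 + 11 = day 28.
For N: M (finishes day 28, plus 1-day gap → day 29); J (finishes day 10, plus 3-day gap → day 13). Taking the maximum gives a start of day 29, and it finishes at 29 + 8 = day 37.
K cannot start until M (finishes day 28); L (finishes day 14, plus 1-day gap → day 15). The controlling bound is day 28, so K finishes at 28 + 3 = day 31.
The earliest everything can be done is day 37, which is after the deadline of 30, so it is not possible.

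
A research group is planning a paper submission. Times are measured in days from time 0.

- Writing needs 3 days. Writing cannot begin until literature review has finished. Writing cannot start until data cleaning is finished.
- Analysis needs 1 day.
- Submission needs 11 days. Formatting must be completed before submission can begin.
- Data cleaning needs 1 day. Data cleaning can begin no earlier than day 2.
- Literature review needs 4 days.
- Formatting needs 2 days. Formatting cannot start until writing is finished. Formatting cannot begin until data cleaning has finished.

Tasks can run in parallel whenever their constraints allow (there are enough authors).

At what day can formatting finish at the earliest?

Data cleaning cannot begin until its own release at day 2. It runs from day 2 to 2 + 1 = day 3.
Literature review has no prerequisites, so it starts at day 0 and finishes at day 4.
For writing: literature review (finishes day 4); data cleaning (finishes day 3). Taking the maximum gives a start of day 4, and it finishes at 4 + 3 = day 7.
Formatting cannot start until writing (finishes day 7); data cleaning (finishes day 3). The controlling bound is day 7, so formatting finishes at 7 + 2 = day 9.

9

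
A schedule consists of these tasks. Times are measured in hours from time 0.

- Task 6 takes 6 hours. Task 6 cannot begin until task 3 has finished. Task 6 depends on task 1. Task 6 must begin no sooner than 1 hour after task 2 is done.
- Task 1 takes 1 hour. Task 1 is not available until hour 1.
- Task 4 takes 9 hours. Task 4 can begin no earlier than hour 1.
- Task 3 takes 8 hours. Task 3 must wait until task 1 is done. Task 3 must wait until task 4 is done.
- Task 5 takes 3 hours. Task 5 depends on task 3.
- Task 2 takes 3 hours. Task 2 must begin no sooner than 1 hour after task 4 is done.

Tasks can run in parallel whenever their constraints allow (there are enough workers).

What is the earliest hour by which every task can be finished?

Task 4 waits on its own release at hour 1, so it starts at hour 1 and finishes at 1 + 9 = hour 10.
Task 2 waits on task 4 (finishes hour 10, plus 1-hour gap → hour 11), so it starts at hour 11 and finishes at 11 + 3 = hour 14.
Task 1 waits on its own release at hour 1, so it starts at hour 1 and finishes at 1 + 1 = hour 2.
Task 3 cannot start until task 1 (finishes hour 2); task 4 (finishes hour 10). The controlling bound is hour 10, so task 3 finishes at 10 + 8 = hour 18.
Task 6 needs all of task 3 (finishes hour 18); task 1 (finishes hour 2); task 2 (finishes hour 14, plus 1-hour gap → hour 15). That puts its earliest start at hour 18; it finishes at 18 + 6 = hour 24.
Task 5 cannot begin until task 3 (finishes hour 18). It runs from hour 18 to 18 + 3 = hour 21.
All tasks are finished once the last one completes. Finish times: Task 1 at 2, Task 2 at 14, Task 3 at 18, Task 4 at 10, Task 5 at 21, Task 6 at 24. The latest is hour 24.

24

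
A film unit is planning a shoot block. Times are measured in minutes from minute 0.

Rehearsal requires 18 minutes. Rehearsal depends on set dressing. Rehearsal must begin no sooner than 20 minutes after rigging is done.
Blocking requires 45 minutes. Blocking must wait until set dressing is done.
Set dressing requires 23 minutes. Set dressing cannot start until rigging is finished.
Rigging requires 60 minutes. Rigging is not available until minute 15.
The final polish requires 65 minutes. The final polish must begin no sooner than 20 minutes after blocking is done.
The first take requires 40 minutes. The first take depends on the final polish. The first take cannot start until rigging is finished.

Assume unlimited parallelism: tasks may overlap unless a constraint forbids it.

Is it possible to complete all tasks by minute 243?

No

After its own release at minute 15, rigging can start at minute 15 and finishes at minute 75.
Set dressing waits on rigging (finishes minute 75), so it starts at minute 75 and finishes at 75 + 23 = minute 98.
Rehearsal needs all of set dressing (finishes minute 98); rigging (finishes minute 75, plus 20-minute gap → minute 95). That puts its earliest start at minute 98; it finishes at 98 + 18 = minute 116.
Blocking cannot begin until set dressing (finishes minute 98). It runs from minute 98 to 98 + 45 = minute 143.
The final polish cannot begin until blocking (finishes minute 143, plus 20-minute gap → minute 163). It runs from minute 163 to 163 + 65 = minute 228.
The first take needs all of the final polish (finishes minute 228); rigging (finishes minute 75). That puts its earliest start at minute 228; it finishes at 228 + 40 = minute 268.
The earliest everything can be done is minute 268, which is after the deadline of 243, so it is not possible.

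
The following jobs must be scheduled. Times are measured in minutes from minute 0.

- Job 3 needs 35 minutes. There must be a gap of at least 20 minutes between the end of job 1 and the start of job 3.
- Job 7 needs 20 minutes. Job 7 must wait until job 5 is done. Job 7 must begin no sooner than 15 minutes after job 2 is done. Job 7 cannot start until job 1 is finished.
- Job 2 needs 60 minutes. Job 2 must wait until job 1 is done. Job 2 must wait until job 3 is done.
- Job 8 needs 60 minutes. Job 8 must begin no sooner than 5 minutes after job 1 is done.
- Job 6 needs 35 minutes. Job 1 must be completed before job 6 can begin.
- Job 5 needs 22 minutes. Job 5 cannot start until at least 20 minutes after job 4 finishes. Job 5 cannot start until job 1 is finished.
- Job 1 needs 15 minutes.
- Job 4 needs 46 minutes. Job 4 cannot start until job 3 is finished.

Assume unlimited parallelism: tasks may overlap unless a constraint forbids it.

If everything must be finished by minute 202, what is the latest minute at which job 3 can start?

59

Job 7 must finish by minute 202; it takes 20 minutes, so it must start by 202 − 20 = minute 182.
Job 2 must finish before job 7 (must start by minute 182, minus 15-minute gap → minute 167). With a 60-minute duration, job 2 must start by 167 − 60 = minute 107.
Job 5 must finish before job 7 (must start by minute 182). With a 22-minute duration, job 5 must start by 182 − 22 = minute 160.
Since job 5 (must start by minute 160, minus 20-minute gap → minute 140) depends on it, job 4 must finish by minute 140. Backing off its 46-minute duration gives a latest start of minute 94.
For job 3: job 2 (must start by minute 107); job 4 (must start by minute 94). The most restrictive is minute 94; with a 35-minute duration, job 3 must start by minute 59.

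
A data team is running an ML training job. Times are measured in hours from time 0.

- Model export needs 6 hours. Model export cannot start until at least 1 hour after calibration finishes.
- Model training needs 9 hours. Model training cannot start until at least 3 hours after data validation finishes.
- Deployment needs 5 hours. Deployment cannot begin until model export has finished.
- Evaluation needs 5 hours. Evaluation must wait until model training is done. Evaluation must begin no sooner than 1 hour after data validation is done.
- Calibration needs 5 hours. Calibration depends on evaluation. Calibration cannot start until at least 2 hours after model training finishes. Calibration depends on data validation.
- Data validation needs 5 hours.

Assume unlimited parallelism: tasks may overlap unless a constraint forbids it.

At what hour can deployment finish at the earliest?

39

Nothing blocks data validation, so it runs from hour 0 to hour 5.
Model training waits on data validation (finishes hour 5, plus 3-hour gap → hour 8), so it starts at hour 8 and finishes at 8 + 9 = hour 17.
For evaluation: model training (finishes hour 17); data validation (finishes hour 5, plus 1-hour gap → hour 6). Taking the maximum gives a start of hour 17, and it finishes at 17 + 5 = hour 22.
Calibration cannot start until evaluation (finishes hour 22); model training (finishes hour 17, plus 2-hour gap → hour 19); data validation (finishes hour 5). The controlling bound is hour 22, so calibration finishes at 22 + 5 = hour 27.
Model export waits on calibration (finishes hour 27, plus 1-hour gap → hour 28), so it starts at hour 28 and finishes at 28 + 6 = hour 34.
Deployment waits on model export (finishes hour 34), so it starts at hour 34 and finishes at 34 + 5 = hour 39.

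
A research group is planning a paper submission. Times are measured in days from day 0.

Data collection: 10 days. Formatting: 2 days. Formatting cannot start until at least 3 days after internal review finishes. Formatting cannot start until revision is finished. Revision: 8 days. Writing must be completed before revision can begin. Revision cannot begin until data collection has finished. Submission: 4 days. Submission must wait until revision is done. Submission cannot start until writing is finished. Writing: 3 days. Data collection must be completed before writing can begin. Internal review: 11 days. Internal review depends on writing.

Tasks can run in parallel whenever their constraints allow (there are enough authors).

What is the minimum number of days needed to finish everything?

Nothing blocks data collection, so it runs from day 0 to day 10.
After data collection (finishes day 10), writing can start at day 10 and finishes at day 13.
For revision: writing (finishes day 13); data collection (finishes day 10). Taking the maximum gives a start of day 13, and it finishes at 13 + 8 = day 21.
For submission: revision (finishes day 21); writing (finishes day 13). Taking the maximum gives a start of day 21, and it finishes at 21 + 4 = day 25.
After writing (finishes day 13), internal review can start at day 13 and finishes at day 24.
Formatting cannot start until internal review (finishes day 24, plus 3-day gap → day 27); revision (finishes day 21). The controlling bound is day 27, so formatting finishes at 27 + 2 = day 29.
All tasks are finished once the last one completes. Finish times: Data collection at 10, Writing at 13, Internal review at 24, Revision at 21, Formatting at 29, Submission at 25. The latest is day 29.

29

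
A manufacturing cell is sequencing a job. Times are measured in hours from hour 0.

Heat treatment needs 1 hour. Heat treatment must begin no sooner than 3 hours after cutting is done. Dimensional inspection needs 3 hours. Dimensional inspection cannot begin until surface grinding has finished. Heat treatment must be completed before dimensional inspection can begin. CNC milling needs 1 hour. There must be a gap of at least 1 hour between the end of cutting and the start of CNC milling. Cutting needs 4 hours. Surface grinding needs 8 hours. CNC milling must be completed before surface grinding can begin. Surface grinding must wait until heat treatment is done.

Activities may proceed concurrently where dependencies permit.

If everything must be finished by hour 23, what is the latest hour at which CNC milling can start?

Dimensional inspection must finish by hour 23; it takes 3 hours, so it must start by 23 − 3 = hour 20.
Surface grinding has to be done before dimensional inspection (must start by hour 20). That means finishing by hour 20, i.e. starting by 20 − 8 = hour 12.
CNC milling has to be done before surface grinding (must start by hour 12). That means finishing by hour 12, i.e. starting by 12 − 1 = hour 11.

11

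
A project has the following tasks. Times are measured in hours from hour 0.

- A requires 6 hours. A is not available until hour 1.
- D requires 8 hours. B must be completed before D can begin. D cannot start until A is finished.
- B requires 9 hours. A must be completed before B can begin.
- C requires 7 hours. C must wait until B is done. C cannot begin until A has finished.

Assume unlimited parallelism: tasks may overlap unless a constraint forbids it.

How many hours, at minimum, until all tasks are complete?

24

A cannot begin until its own release at hour 1. It runs from hour 1 to 1 + 6 = hour 7.
After A (finishes hour 7), B can start at hour 7 and finishes at hour 16.
D has to wait for B (finishes hour 16); A (finishes hour 7). The latest of these is hour 16, so D runs hour 16 to 16 + 8 = hour 24.
For C: B (finishes hour 16); A (finishes hour 7). Taking the maximum gives a start of hour 16, and it finishes at 16 + 7 = hour 23.
All tasks are finished once the last one completes. Finish times: A at 7, B at 16, C at 23, D at 24. The latest is hour 24.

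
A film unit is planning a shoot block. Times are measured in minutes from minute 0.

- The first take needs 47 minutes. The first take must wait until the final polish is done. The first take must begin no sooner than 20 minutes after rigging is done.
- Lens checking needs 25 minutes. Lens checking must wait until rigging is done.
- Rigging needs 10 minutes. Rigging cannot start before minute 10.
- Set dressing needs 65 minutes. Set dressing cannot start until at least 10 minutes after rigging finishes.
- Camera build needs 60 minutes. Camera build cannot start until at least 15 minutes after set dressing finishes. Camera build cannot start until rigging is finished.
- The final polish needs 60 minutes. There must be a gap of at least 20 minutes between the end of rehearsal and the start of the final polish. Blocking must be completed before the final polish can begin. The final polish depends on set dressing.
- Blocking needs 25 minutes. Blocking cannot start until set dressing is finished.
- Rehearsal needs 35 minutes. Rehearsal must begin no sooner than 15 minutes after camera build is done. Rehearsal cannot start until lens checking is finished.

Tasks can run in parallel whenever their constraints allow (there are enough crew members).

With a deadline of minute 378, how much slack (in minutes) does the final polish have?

31

Rigging cannot begin until its own release at minute 10. It runs from minute 10 to 10 + 10 = minute 20.
Lens checking cannot begin until rigging (finishes minute 20). It runs from minute 20 to 20 + 25 = minute 45.
After rigging (finishes minute 20, plus 10-minute gap → minute 30), set dressing can start at minute 30 and finishes at minute 95.
Blocking cannot begin until set dressing (finishes minute 95). It runs from minute 95 to 95 + 25 = minute 120.
Camera build has to wait for set dressing (finishes minute 95, plus 15-minute gap → minute 110); rigging (finishes minute 20). The latest of these is minute 110, so camera build runs minute 110 to 110 + 60 = minute 170.
Rehearsal has to wait for camera build (finishes minute 170, plus 15-minute gap → minute 185); lens checking (finishes minute 45). The latest of these is minute 185, so rehearsal runs minute 185 to 185 + 35 = minute 220.
For the final polish: rehearsal (finishes minute 220, plus 20-minute gap → minute 240); blocking (finishes minute 120); set dressing (finishes minute 95). Taking the maximum gives a start of minute 240, and it finishes at 240 + 60 = minute 300.

Working backward from the deadline:
The first take has no dependents, so it just needs to finish by minute 378. Starting by 378 − 47 = minute 331 achieves that.
The final polish feeds into the first take (must start by minute 331); so the final polish must finish by minute 331 and therefore start by minute 271.
So the final polish can start as early as minute 240 and as late as minute 271, giving 271 − 240 = 31 minutes of slack.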